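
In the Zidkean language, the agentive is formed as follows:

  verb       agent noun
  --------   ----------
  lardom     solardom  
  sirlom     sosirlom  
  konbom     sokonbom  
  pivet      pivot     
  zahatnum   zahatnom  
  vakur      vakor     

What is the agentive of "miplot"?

somiplot

"miplot" has last vowel 'o'. The stems whose last vowel is 'o' (lardom → solardom, sirlom → sosirlom, konbom → sokonbom) add the prefix so-.
So miplot → somiplot.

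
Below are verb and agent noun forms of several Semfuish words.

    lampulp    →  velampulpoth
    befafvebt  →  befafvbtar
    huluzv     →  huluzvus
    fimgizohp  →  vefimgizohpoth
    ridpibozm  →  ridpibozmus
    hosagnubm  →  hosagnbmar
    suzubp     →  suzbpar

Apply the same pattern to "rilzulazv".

"rilzulazv" has second-to-last letter 'z'. The stems whose second-to-last letter is 'z' (ridpibozm → ridpibozmus, huluzv → huluzvus) add -us.
The other patterns: stems whose second-to-last letter is 'b' delete the last vowel and add -ar; stems whose second-to-last letter is 'h' or 'l' add ve- … -oth around the stem.
So rilzulazv → rilzulazvus.

rilzulazvus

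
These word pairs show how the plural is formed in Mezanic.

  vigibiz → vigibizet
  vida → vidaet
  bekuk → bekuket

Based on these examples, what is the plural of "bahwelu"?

Every pair shown (vigibiz → vigibizet, vida → vidaet, bekuk → bekuket) follows the same rule: add -et.
So bahwelu → bahweluet.

bahweluet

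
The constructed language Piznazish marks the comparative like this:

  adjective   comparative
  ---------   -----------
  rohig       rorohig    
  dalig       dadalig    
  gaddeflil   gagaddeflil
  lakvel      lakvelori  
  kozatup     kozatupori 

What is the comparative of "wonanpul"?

gaddeflil and lakvel both end in -l yet inflect differently (gagaddeflil, lakvelori), so the final letter is not what conditions the rule; the last vowel is.
"wonanpul" has last vowel 'u'. The one such stem in the data (kozatup → kozatupori) adds -ori, so the same rule applies.
So wonanpul → wonanpulori.

wonanpulori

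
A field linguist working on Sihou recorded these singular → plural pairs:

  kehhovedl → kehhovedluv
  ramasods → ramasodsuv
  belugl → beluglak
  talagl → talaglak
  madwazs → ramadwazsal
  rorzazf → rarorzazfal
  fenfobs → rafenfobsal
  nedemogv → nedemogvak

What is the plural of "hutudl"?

hutudluv

"hutudl" has second-to-last letter 'd'. The stems whose second-to-last letter is 'd' (kehhovedl → kehhovedluv, ramasods → ramasodsuv) add -uv.
So hutudl → hutudluv.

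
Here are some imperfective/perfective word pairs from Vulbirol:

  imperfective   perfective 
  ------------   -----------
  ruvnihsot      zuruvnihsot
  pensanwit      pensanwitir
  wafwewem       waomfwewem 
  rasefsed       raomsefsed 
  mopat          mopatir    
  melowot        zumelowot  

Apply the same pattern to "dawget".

melowot and mopat both end in -t yet inflect differently (zumelowot, mopatir), so the final letter is not what conditions the rule; the last vowel is.
"dawget" has last vowel 'e'. The stems whose last vowel is 'e' (wafwewem → waomfwewem, rasefsed → raomsefsed) insert -om- after the first vowel.
The other patterns: stems whose last vowel is 'o' add the prefix zu-; stems whose last vowel is 'a' or 'i' add -ir.
So dawget → daomwget.

daomwget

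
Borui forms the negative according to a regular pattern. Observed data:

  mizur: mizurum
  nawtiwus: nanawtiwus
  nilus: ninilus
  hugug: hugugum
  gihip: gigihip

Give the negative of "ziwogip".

"ziwogip" ends in -p. The one such stem in the data (gihip → gigihip) repeats the first consonant+vowel as a prefix (as do nawtiwus, nilus), so the same rule applies.
So ziwogip → ziziwogip.

ziziwogip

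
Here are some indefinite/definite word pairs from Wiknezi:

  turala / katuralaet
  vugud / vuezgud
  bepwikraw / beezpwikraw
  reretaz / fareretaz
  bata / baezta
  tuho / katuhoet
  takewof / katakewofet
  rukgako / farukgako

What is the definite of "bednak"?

"bednak" begins with b-. The stems beginning with b- (bata → baezta, bepwikraw → beezpwikraw) insert -ez- after the first vowel.
The other patterns: stems beginning with t- add ka- … -et around the stem; stems beginning with r- add the prefix fa-.
So bednak → beezdnak.

beezdnak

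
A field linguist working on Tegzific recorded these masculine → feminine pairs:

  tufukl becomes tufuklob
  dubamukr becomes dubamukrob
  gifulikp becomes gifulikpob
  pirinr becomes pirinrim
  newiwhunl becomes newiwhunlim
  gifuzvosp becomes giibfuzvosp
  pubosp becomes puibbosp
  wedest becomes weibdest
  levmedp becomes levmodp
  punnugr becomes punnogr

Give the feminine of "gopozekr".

gopozekrob

dubamukr and pirinr both end in -r yet inflect differently (dubamukrob, pirinrim), so the final letter is not what conditions the rule; the second-to-last letter is.
"gopozekr" has second-to-last letter 'k'. The stems whose second-to-last letter is 'k' (tufukl → tufuklob, dubamukr → dubamukrob, gifulikp → gifulikpob) add -ob.
So gopozekr → gopozekrob.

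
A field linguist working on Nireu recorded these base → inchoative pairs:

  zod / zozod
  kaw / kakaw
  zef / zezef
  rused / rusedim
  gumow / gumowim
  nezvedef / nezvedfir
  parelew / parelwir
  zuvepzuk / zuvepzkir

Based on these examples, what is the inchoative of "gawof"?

gawofim

zod and rused both end in -d yet inflect differently (zozod, rusedim), so the final letter is not what conditions the rule; the number of vowels is.
"gawof" has 2 vowels. The stems with 2 vowels (rused → rusedim, gumow → gumowim) add -im.
The other patterns: stems with 1 vowel repeat the first consonant+vowel as a prefix; stems with 3 vowels delete the last vowel and add -ir.
So gawof → gawofim.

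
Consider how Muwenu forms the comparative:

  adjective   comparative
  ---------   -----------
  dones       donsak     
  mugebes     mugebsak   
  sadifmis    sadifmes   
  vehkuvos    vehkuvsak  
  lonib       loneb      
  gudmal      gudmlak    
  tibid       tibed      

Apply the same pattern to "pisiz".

pisez

"pisiz" has last vowel 'i'. The stems whose last vowel is 'i' (lonib → loneb, tibid → tibed, sadifmis → sadifmes) change the last vowel to 'e'.
So pisiz → pisez.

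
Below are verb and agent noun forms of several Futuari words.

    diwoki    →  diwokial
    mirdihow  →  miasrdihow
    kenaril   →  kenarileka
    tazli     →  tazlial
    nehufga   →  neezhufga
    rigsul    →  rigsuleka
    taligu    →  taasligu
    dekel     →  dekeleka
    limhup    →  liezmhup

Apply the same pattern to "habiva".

haezbiva

diwoki and kenaril both have last vowel 'i' yet inflect differently (diwokial, kenarileka), so the last vowel is not what conditions the rule; the final letter is.
"habiva" ends in -a. The one such stem in the data (nehufga → neezhufga) inserts -ez- after the first vowel (as does limhup), so the same rule applies.
The other patterns: stems ending in -i add -al; stems ending in -l add -eka; stems ending in -u or -w insert -as- after the first vowel.
So habiva → haezbiva.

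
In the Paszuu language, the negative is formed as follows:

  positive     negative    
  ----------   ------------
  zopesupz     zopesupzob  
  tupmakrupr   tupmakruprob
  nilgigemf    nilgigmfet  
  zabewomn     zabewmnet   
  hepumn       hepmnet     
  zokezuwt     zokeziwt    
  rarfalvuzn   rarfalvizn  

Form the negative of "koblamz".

"koblamz" has second-to-last letter 'm'. The stems whose second-to-last letter is 'm' (nilgigemf → nilgigmfet, zabewomn → zabewmnet, hepumn → hepmnet) delete the last vowel and add -et.
The other patterns: stems whose second-to-last letter is 'p' add -ob; stems whose second-to-last letter is 'w' or 'z' change the last vowel to 'i'.
So koblamz → koblmzet.

koblmzet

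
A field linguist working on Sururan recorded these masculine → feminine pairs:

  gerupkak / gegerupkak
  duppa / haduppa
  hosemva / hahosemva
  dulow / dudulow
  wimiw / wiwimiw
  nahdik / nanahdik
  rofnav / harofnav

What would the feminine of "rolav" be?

"rolav" ends in -v. The one such stem in the data (rofnav → harofnav) adds the prefix ha-, so the same rule applies.
So rolav → harolav.

harolav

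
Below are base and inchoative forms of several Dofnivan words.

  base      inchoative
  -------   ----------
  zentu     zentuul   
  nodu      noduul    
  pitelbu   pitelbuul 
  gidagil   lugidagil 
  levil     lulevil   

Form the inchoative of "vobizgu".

pitelbu and gidagil both have 3 vowels yet inflect differently (pitelbuul, lugidagil), so the number of vowels is not what conditions the rule; the final letter is.
"vobizgu" ends in -u. The stems ending in -u (nodu → noduul, pitelbu → pitelbuul, zentu → zentuul) add -ul.
So vobizgu → vobizguul.

vobizguul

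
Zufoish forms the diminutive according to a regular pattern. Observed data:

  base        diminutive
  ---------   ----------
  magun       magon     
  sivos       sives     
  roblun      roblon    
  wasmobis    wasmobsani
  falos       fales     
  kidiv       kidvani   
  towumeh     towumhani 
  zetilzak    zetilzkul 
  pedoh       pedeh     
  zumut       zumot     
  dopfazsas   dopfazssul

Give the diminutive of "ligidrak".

ligidrkul

"ligidrak" has last vowel 'a'. The stems whose last vowel is 'a' (dopfazsas → dopfazssul, zetilzak → zetilzkul) delete the last vowel and add -ul.
The other patterns: stems whose last vowel is 'o' change the last vowel to 'e'; stems whose last vowel is 'u' change the last vowel to 'o'; stems whose last vowel is 'e' or 'i' delete the last vowel and add -ani.
So ligidrak → ligidrkul.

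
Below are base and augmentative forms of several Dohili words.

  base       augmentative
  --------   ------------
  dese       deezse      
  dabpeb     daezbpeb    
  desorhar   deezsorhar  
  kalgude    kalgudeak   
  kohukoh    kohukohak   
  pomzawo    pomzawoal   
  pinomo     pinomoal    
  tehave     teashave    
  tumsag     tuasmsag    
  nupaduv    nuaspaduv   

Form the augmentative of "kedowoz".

kedowozak

dese and kalgude both end in -e yet inflect differently (deezse, kalgudeak), so the final letter is not what conditions the rule; the first letter is.
"kedowoz" begins with k-. The stems beginning with k- (kalgude → kalgudeak, kohukoh → kohukohak) add -ak.
The other patterns: stems beginning with d- insert -ez- after the first vowel; stems beginning with p- add -al; stems beginning with n- or t- insert -as- after the first vowel.
So kedowoz → kedowozak.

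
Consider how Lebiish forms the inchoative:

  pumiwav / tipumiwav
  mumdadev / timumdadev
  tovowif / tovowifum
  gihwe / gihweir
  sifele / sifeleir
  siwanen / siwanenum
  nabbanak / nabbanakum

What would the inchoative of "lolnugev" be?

"lolnugev" ends in -v. The stems ending in -v (pumiwav → tipumiwav, mumdadev → timumdadev) add the prefix ti-.
The other patterns: stems ending in -e add -ir; stems ending in -f, -k or -n add -um.
So lolnugev → tilolnugev.

tilolnugev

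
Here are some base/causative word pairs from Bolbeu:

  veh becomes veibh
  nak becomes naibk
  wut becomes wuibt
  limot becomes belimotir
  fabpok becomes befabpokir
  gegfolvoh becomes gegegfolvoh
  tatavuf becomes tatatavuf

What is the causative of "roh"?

roibh

"roh" has 1 vowel. The stems with 1 vowel (veh → veibh, nak → naibk, wut → wuibt) insert -ib- after the first vowel.
So roh → roibh.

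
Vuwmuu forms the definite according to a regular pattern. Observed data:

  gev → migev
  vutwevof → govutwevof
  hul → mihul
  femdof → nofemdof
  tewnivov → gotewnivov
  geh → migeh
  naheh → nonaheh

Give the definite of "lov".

milov

"lov" has 1 vowel. The stems with 1 vowel (hul → mihul, geh → migeh, gev → migev) add the prefix mi-.
The other patterns: stems with 2 vowels add the prefix no-; stems with 3 vowels add the prefix go-.
So lov → milov.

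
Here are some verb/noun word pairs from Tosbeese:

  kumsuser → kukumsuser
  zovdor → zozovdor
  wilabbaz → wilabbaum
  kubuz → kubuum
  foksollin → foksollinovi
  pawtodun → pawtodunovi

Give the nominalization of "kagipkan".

kubuz and pawtodun both have last vowel 'u' yet inflect differently (kubuum, pawtodunovi), so the last vowel is not what conditions the rule; the final letter is.
"kagipkan" ends in -n. The stems ending in -n (foksollin → foksollinovi, pawtodun → pawtodunovi) add -ovi.
So kagipkan → kagipkanovi.

kagipkanovi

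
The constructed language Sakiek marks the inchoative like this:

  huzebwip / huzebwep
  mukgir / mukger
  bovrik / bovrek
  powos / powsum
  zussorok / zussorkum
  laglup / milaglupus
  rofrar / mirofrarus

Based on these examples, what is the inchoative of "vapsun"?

mivapsunus

bovrik and zussorok both end in -k yet inflect differently (bovrek, zussorkum), so the final letter is not what conditions the rule; the last vowel is.
"vapsun" has last vowel 'u'. The one such stem in the data (laglup → milaglupus) adds mi- … -us around the stem, so the same rule applies.
The other patterns: stems whose last vowel is 'i' change the last vowel to 'e'; stems whose last vowel is 'o' delete the last vowel and add -um.
So vapsun → mivapsunus.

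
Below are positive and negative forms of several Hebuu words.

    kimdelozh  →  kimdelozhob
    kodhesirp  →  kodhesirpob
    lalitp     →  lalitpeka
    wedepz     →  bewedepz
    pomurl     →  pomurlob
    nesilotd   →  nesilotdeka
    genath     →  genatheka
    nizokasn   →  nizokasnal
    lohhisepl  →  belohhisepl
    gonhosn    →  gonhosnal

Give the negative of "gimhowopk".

begimhowopk

lalitp and kodhesirp both end in -p yet inflect differently (lalitpeka, kodhesirpob), so the final letter is not what conditions the rule; the second-to-last letter is.
"gimhowopk" has second-to-last letter 'p'. The stems whose second-to-last letter is 'p' (lohhisepl → belohhisepl, wedepz → bewedepz) add the prefix be-.
So gimhowopk → begimhowopk.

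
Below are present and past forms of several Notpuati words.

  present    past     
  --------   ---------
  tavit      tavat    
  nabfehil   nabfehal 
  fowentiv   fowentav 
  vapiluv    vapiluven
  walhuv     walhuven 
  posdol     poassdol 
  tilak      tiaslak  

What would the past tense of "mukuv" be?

mukuven

fowentiv and vapiluv both end in -v yet inflect differently (fowentav, vapiluven), so the final letter is not what conditions the rule; the last vowel is.
"mukuv" has last vowel 'u'. The stems whose last vowel is 'u' (vapiluv → vapiluven, walhuv → walhuven) add -en.
So mukuv → mukuven.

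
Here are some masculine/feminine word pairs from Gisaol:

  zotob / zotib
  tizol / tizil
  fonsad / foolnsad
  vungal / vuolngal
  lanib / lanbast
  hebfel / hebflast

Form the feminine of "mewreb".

tizol and vungal both end in -l yet inflect differently (tizil, vuolngal), so the final letter is not what conditions the rule; the last vowel is.
"mewreb" has last vowel 'e'. The one such stem in the data (hebfel → hebflast) deletes the last vowel and adds -ast (as does lanib), so the same rule applies.
So mewreb → mewrbast.

mewrbast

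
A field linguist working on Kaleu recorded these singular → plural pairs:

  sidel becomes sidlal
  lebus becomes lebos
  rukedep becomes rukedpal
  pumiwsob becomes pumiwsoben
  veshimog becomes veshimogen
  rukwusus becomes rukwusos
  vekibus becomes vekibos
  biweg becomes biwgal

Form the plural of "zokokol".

zokokolen

veshimog and biweg both end in -g yet inflect differently (veshimogen, biwgal), so the final letter is not what conditions the rule; the last vowel is.
"zokokol" has last vowel 'o'. The stems whose last vowel is 'o' (veshimog → veshimogen, pumiwsob → pumiwsoben) add -en.
So zokokol → zokokolen.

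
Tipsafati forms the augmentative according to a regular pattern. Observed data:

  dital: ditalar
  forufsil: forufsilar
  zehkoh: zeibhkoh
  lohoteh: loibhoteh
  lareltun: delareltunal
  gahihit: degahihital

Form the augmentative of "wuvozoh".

forufsil and gahihit both have last vowel 'i' yet inflect differently (forufsilar, degahihital), so the last vowel is not what conditions the rule; the final letter is.
"wuvozoh" ends in -h. The stems ending in -h (zehkoh → zeibhkoh, lohoteh → loibhoteh) insert -ib- after the first vowel.
The other patterns: stems ending in -l add -ar; stems ending in -n or -t add de- … -al around the stem.
So wuvozoh → wuibvozoh.

wuibvozoh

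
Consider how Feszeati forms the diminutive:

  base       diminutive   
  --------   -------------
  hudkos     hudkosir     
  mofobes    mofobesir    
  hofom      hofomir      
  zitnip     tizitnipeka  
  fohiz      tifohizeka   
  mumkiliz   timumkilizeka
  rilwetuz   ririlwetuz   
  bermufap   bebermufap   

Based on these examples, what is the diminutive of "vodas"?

vovodas

fohiz and rilwetuz both end in -z yet inflect differently (tifohizeka, ririlwetuz), so the final letter is not what conditions the rule; the last vowel is.
"vodas" has last vowel 'a'. The one such stem in the data (bermufap → bebermufap) repeats the first consonant+vowel as a prefix (as does rilwetuz), so the same rule applies.
The other patterns: stems whose last vowel is 'e' or 'o' add -ir; stems whose last vowel is 'i' add ti- … -eka around the stem.
So vodas → vovodas.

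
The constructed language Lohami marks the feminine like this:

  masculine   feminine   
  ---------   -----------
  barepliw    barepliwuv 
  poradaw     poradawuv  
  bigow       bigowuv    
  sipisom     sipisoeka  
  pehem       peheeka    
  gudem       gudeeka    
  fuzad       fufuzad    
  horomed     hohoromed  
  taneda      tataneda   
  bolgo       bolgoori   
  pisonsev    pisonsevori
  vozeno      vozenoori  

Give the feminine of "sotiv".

"sotiv" ends in -v. The one such stem in the data (pisonsev → pisonsevori) adds -ori, so the same rule applies.
So sotiv → sotivori.

sotivori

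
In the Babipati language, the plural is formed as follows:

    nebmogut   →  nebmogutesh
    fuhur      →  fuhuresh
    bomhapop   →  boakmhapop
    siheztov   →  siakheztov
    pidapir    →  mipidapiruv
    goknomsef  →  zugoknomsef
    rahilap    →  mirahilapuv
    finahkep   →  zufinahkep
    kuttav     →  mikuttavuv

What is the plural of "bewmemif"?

fuhur and pidapir both end in -r yet inflect differently (fuhuresh, mipidapiruv), so the final letter is not what conditions the rule; the last vowel is.
"bewmemif" has last vowel 'i'. The one such stem in the data (pidapir → mipidapiruv) adds mi- … -uv around the stem, so the same rule applies.
The other patterns: stems whose last vowel is 'u' add -esh; stems whose last vowel is 'e' add the prefix zu-; stems whose last vowel is 'o' insert -ak- after the first vowel.
So bewmemif → mibewmemifuv.

mibewmemifuv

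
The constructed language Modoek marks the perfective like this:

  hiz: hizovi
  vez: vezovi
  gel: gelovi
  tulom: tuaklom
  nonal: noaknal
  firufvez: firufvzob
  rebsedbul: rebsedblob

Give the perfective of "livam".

liakvam

gel and nonal both end in -l yet inflect differently (gelovi, noaknal), so the final letter is not what conditions the rule; the number of vowels is.
"livam" has 2 vowels. The stems with 2 vowels (tulom → tuaklom, nonal → noaknal) insert -ak- after the first vowel.
The other patterns: stems with 1 vowel add -ovi; stems with 3 vowels delete the last vowel and add -ob.
So livam → liakvam.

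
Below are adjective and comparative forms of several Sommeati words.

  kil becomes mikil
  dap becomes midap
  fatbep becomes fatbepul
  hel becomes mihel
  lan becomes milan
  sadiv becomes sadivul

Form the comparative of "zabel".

zabelul

"zabel" has 2 vowels. The stems with 2 vowels (fatbep → fatbepul, sadiv → sadivul) add -ul.
The other pattern: stems with 1 vowel add the prefix mi-.
So zabel → zabelul.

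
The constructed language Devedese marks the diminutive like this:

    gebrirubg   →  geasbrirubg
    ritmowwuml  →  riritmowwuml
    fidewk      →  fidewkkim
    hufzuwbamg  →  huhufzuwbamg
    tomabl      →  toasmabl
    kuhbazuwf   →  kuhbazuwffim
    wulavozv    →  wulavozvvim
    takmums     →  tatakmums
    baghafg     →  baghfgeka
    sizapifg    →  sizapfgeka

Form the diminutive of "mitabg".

"mitabg" has second-to-last letter 'b'. The stems whose second-to-last letter is 'b' (tomabl → toasmabl, gebrirubg → geasbrirubg) insert -as- after the first vowel.
The other patterns: stems whose second-to-last letter is 'm' repeat the first consonant+vowel as a prefix; stems whose second-to-last letter is 'w' or 'z' double the final consonant and add -im; stems whose second-to-last letter is 'f' delete the last vowel and add -eka.
So mitabg → miastabg.

miastabg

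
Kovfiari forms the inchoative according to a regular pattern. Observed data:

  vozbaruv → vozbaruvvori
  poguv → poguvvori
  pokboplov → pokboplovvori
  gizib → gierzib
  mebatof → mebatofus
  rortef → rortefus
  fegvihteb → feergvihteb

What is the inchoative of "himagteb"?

hiermagteb

fegvihteb and rortef both have last vowel 'e' yet inflect differently (feergvihteb, rortefus), so the last vowel is not what conditions the rule; the final letter is.
"himagteb" ends in -b. The stems ending in -b (gizib → gierzib, fegvihteb → feergvihteb) insert -er- after the first vowel.
The other patterns: stems ending in -v double the final consonant and add -ori; stems ending in -f add -us.
So himagteb → hiermagteb.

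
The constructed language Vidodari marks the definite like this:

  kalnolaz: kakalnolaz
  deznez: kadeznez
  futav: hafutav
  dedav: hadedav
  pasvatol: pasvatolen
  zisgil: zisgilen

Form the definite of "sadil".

sadilen

kalnolaz and futav both have last vowel 'a' yet inflect differently (kakalnolaz, hafutav), so the last vowel is not what conditions the rule; the final letter is.
"sadil" ends in -l. The stems ending in -l (pasvatol → pasvatolen, zisgil → zisgilen) add -en.
The other patterns: stems ending in -z add the prefix ka-; stems ending in -v add the prefix ha-.
So sadil → sadilen.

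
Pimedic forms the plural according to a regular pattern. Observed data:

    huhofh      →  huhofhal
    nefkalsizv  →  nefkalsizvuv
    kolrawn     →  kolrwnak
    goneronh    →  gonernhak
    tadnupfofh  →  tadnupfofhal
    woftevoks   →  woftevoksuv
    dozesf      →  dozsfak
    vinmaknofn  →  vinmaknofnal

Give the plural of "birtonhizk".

birtonhizkuv

huhofh and goneronh both end in -h yet inflect differently (huhofhal, gonernhak), so the final letter is not what conditions the rule; the second-to-last letter is.
"birtonhizk" has second-to-last letter 'z'. The one such stem in the data (nefkalsizv → nefkalsizvuv) adds -uv, so the same rule applies.
So birtonhizk → birtonhizkuv.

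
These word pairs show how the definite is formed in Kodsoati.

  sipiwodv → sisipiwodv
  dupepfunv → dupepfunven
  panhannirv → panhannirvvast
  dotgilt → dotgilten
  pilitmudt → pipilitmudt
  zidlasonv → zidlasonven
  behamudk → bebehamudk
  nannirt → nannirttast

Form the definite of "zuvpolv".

nannirt and pilitmudt both end in -t yet inflect differently (nannirttast, pipilitmudt), so the final letter is not what conditions the rule; the second-to-last letter is.
"zuvpolv" has second-to-last letter 'l'. The one such stem in the data (dotgilt → dotgilten) adds -en, so the same rule applies.
The other patterns: stems whose second-to-last letter is 'r' double the final consonant and add -ast; stems whose second-to-last letter is 'd' repeat the first consonant+vowel as a prefix.
So zuvpolv → zuvpolven.

zuvpolven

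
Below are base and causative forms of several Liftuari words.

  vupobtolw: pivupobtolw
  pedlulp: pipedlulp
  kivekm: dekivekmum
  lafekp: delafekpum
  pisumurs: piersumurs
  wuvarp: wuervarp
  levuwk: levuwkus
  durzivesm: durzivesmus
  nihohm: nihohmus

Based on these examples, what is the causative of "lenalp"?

pilenalp

pedlulp and lafekp both end in -p yet inflect differently (pipedlulp, delafekpum), so the final letter is not what conditions the rule; the second-to-last letter is.
"lenalp" has second-to-last letter 'l'. The stems whose second-to-last letter is 'l' (vupobtolw → pivupobtolw, pedlulp → pipedlulp) add the prefix pi-.
The other patterns: stems whose second-to-last letter is 'k' add de- … -um around the stem; stems whose second-to-last letter is 'r' insert -er- after the first vowel; stems whose second-to-last letter is 'h', 's' or 'w' add -us.
So lenalp → pilenalp.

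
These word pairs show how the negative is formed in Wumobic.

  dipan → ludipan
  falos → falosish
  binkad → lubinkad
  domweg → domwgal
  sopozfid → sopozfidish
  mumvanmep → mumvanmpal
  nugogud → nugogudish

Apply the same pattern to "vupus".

binkad and nugogud both end in -d yet inflect differently (lubinkad, nugogudish), so the final letter is not what conditions the rule; the last vowel is.
"vupus" has last vowel 'u'. The one such stem in the data (nugogud → nugogudish) adds -ish, so the same rule applies.
The other patterns: stems whose last vowel is 'e' delete the last vowel and add -al; stems whose last vowel is 'a' add the prefix lu-.
So vupus → vupusish.

vupusish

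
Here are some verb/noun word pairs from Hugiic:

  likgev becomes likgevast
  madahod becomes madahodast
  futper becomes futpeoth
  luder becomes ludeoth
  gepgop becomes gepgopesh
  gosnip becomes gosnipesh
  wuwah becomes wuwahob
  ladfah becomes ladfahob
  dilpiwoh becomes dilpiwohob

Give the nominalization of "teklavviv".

"teklavviv" ends in -v. The one such stem in the data (likgev → likgevast) adds -ast, so the same rule applies.
So teklavviv → teklavvivast.

teklavvivast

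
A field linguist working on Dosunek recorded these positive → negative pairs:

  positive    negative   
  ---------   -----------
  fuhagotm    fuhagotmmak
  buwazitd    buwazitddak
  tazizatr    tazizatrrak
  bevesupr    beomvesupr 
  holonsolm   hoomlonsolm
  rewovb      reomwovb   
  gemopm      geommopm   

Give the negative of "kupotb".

kupotbbak

"kupotb" has second-to-last letter 't'. The stems whose second-to-last letter is 't' (fuhagotm → fuhagotmmak, buwazitd → buwazitddak, tazizatr → tazizatrrak) double the final consonant and add -ak.
The other pattern: stems whose second-to-last letter is 'l', 'p' or 'v' insert -om- after the first vowel.
So kupotb → kupotbbak.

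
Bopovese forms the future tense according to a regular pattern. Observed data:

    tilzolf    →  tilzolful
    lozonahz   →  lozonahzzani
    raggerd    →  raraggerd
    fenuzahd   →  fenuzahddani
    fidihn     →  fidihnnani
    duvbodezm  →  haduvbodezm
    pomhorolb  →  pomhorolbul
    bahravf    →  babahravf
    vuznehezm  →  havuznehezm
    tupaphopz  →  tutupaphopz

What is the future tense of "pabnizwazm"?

tilzolf and bahravf both end in -f yet inflect differently (tilzolful, babahravf), so the final letter is not what conditions the rule; the second-to-last letter is.
"pabnizwazm" has second-to-last letter 'z'. The stems whose second-to-last letter is 'z' (vuznehezm → havuznehezm, duvbodezm → haduvbodezm) add the prefix ha-.
So pabnizwazm → hapabnizwazm.

hapabnizwazm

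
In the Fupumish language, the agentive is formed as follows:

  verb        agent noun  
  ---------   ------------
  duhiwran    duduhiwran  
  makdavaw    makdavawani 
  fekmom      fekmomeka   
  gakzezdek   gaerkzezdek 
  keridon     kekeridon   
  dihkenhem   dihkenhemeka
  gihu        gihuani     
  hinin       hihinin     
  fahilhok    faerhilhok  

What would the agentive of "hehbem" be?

dihkenhem and gakzezdek both have last vowel 'e' yet inflect differently (dihkenhemeka, gaerkzezdek), so the last vowel is not what conditions the rule; the final letter is.
"hehbem" ends in -m. The stems ending in -m (fekmom → fekmomeka, dihkenhem → dihkenhemeka) add -eka.
The other patterns: stems ending in -k insert -er- after the first vowel; stems ending in -n repeat the first consonant+vowel as a prefix; stems ending in -u or -w add -ani.
So hehbem → hehbemeka.

hehbemeka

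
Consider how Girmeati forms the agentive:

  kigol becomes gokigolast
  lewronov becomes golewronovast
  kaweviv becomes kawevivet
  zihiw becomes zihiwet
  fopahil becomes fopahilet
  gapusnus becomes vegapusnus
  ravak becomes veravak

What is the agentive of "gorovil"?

lewronov and kaweviv both end in -v yet inflect differently (golewronovast, kawevivet), so the final letter is not what conditions the rule; the last vowel is.
"gorovil" has last vowel 'i'. The stems whose last vowel is 'i' (kaweviv → kawevivet, zihiw → zihiwet, fopahil → fopahilet) add -et.
So gorovil → gorovilet.

gorovilet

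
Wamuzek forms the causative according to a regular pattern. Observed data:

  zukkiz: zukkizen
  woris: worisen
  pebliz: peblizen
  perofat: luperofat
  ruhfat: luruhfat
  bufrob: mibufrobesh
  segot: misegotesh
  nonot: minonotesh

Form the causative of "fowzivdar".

perofat and segot both end in -t yet inflect differently (luperofat, misegotesh), so the final letter is not what conditions the rule; the last vowel is.
"fowzivdar" has last vowel 'a'. The stems whose last vowel is 'a' (perofat → luperofat, ruhfat → luruhfat) add the prefix lu-.
The other patterns: stems whose last vowel is 'i' add -en; stems whose last vowel is 'o' add mi- … -esh around the stem.
So fowzivdar → lufowzivdar.

lufowzivdar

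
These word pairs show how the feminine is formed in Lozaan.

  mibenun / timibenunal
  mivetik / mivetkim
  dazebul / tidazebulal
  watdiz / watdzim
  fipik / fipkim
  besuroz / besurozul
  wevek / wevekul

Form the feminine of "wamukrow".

wamukrowul

"wamukrow" has last vowel 'o'. The one such stem in the data (besuroz → besurozul) adds -ul, so the same rule applies.
The other patterns: stems whose last vowel is 'i' delete the last vowel and add -im; stems whose last vowel is 'u' add ti- … -al around the stem.
So wamukrow → wamukrowul.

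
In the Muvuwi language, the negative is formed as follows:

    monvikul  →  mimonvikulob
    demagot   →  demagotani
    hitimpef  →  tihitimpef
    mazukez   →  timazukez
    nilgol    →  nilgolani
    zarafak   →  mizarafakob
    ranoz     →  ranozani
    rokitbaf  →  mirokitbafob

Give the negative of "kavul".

mikavulob

"kavul" has last vowel 'u'. The one such stem in the data (monvikul → mimonvikulob) adds mi- … -ob around the stem, so the same rule applies.
The other patterns: stems whose last vowel is 'o' add -ani; stems whose last vowel is 'e' add the prefix ti-.
So kavul → mikavulob.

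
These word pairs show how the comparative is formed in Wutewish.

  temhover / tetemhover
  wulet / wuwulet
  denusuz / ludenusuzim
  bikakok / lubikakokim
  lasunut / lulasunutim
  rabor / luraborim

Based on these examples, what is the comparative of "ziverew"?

wulet and lasunut both end in -t yet inflect differently (wuwulet, lulasunutim), so the final letter is not what conditions the rule; the last vowel is.
"ziverew" has last vowel 'e'. The stems whose last vowel is 'e' (temhover → tetemhover, wulet → wuwulet) repeat the first consonant+vowel as a prefix.
The other pattern: stems whose last vowel is 'o' or 'u' add lu- … -im around the stem.
So ziverew → ziziverew.

ziziverew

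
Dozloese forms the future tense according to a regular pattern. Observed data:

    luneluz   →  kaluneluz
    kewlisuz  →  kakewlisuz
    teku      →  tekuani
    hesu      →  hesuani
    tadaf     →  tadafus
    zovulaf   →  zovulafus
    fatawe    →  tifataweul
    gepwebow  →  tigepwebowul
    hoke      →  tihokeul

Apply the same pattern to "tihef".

tihefus

"tihef" ends in -f. The stems ending in -f (tadaf → tadafus, zovulaf → zovulafus) add -us.
So tihef → tihefus.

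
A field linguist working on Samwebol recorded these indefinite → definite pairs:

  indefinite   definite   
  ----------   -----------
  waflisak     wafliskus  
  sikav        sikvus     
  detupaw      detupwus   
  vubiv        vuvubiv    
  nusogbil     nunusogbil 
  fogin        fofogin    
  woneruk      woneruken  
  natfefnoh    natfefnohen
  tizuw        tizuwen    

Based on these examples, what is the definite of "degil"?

dedegil

sikav and vubiv both end in -v yet inflect differently (sikvus, vuvubiv), so the final letter is not what conditions the rule; the last vowel is.
"degil" has last vowel 'i'. The stems whose last vowel is 'i' (vubiv → vuvubiv, nusogbil → nunusogbil, fogin → fofogin) repeat the first consonant+vowel as a prefix.
The other patterns: stems whose last vowel is 'a' delete the last vowel and add -us; stems whose last vowel is 'o' or 'u' add -en.
So degil → dedegil.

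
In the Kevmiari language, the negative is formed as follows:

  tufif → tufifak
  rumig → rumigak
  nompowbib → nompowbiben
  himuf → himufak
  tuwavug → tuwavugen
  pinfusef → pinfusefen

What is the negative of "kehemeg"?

kehemegen

"kehemeg" has 3 vowels. The stems with 3 vowels (tuwavug → tuwavugen, pinfusef → pinfusefen, nompowbib → nompowbiben) add -en.
The other pattern: stems with 2 vowels add -ak.
So kehemeg → kehemegen.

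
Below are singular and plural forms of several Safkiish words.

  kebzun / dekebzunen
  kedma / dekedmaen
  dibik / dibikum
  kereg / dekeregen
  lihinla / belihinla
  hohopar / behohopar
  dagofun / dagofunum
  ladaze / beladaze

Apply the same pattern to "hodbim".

"hodbim" begins with h-. The one such stem in the data (hohopar → behohopar) adds the prefix be-, so the same rule applies.
So hodbim → behodbim.

behodbim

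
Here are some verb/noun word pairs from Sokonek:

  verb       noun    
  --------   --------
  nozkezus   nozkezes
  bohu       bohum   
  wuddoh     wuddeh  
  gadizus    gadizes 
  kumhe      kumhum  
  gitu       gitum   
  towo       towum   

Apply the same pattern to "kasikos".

kasikes

nozkezus and gitu both have last vowel 'u' yet inflect differently (nozkezes, gitum), so the last vowel is not what conditions the rule; whether the stem ends in a vowel or a consonant is.
"kasikos" ends in a consonant. The stems ending in a consonant (nozkezus → nozkezes, gadizus → gadizes, wuddoh → wuddeh) change the last vowel to 'e'.
So kasikos → kasikes.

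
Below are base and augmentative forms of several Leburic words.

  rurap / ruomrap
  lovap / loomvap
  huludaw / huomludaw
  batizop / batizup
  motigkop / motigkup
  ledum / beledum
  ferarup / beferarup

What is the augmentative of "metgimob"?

"metgimob" has last vowel 'o'. The stems whose last vowel is 'o' (batizop → batizup, motigkop → motigkup) change the last vowel to 'u'.
The other patterns: stems whose last vowel is 'a' insert -om- after the first vowel; stems whose last vowel is 'u' add the prefix be-.
So metgimob → metgimub.

metgimub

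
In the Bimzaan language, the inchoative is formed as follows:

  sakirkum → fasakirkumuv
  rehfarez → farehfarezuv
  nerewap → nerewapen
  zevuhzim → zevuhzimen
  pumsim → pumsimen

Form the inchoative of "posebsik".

posebsiken

"posebsik" has last vowel 'i'. The stems whose last vowel is 'i' (zevuhzim → zevuhzimen, pumsim → pumsimen) add -en.
The other pattern: stems whose last vowel is 'e' or 'u' add fa- … -uv around the stem.
So posebsik → posebsiken.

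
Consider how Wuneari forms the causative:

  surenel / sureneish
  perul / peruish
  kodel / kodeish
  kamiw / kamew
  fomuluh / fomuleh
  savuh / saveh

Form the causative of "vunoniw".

vunonew

perul and fomuluh both have last vowel 'u' yet inflect differently (peruish, fomuleh), so the last vowel is not what conditions the rule; the final letter is.
"vunoniw" ends in -w. The one such stem in the data (kamiw → kamew) changes the last vowel to 'e' (as do fomuluh, savuh), so the same rule applies.
The other pattern: stems ending in -l drop the final letter and add -ish.
So vunoniw → vunonew.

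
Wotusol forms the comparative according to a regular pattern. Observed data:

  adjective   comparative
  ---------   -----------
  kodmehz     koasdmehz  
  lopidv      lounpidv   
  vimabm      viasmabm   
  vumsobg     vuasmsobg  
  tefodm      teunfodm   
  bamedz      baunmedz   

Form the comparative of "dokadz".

tefodm and vimabm both end in -m yet inflect differently (teunfodm, viasmabm), so the final letter is not what conditions the rule; the second-to-last letter is.
"dokadz" has second-to-last letter 'd'. The stems whose second-to-last letter is 'd' (tefodm → teunfodm, lopidv → lounpidv, bamedz → baunmedz) insert -un- after the first vowel.
So dokadz → dounkadz.

dounkadz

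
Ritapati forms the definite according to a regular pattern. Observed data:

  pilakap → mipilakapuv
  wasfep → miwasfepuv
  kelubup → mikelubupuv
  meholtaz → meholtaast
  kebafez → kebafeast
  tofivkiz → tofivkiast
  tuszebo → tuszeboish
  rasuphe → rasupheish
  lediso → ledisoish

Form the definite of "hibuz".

hibuast

"hibuz" ends in -z. The stems ending in -z (meholtaz → meholtaast, kebafez → kebafeast, tofivkiz → tofivkiast) drop the final letter and add -ast.
The other patterns: stems ending in -p add mi- … -uv around the stem; stems ending in -e or -o add -ish.
So hibuz → hibuast.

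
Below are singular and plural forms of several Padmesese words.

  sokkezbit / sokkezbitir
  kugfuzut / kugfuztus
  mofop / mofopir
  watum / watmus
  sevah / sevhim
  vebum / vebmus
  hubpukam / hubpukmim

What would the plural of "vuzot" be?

vuzotir

kugfuzut and sokkezbit both end in -t yet inflect differently (kugfuztus, sokkezbitir), so the final letter is not what conditions the rule; the last vowel is.
"vuzot" has last vowel 'o'. The one such stem in the data (mofop → mofopir) adds -ir, so the same rule applies.
The other patterns: stems whose last vowel is 'u' delete the last vowel and add -us; stems whose last vowel is 'a' delete the last vowel and add -im.
So vuzot → vuzotir.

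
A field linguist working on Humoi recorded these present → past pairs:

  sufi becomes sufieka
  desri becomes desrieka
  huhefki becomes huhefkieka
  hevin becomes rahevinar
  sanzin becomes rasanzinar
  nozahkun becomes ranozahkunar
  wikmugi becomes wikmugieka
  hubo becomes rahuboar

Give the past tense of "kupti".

kuptieka

sufi and sanzin both have last vowel 'i' yet inflect differently (sufieka, rasanzinar), so the last vowel is not what conditions the rule; the final letter is.
"kupti" ends in -i. The stems ending in -i (sufi → sufieka, wikmugi → wikmugieka, desri → desrieka) add -eka.
So kupti → kuptieka.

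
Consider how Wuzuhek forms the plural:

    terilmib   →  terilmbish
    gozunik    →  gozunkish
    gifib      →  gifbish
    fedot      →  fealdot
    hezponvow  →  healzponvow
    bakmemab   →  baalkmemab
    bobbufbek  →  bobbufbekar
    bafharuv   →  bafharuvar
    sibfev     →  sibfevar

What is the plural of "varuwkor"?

vaalruwkor

"varuwkor" has last vowel 'o'. The stems whose last vowel is 'o' (fedot → fealdot, hezponvow → healzponvow) insert -al- after the first vowel.
The other patterns: stems whose last vowel is 'i' delete the last vowel and add -ish; stems whose last vowel is 'e' or 'u' add -ar.
So varuwkor → vaalruwkor.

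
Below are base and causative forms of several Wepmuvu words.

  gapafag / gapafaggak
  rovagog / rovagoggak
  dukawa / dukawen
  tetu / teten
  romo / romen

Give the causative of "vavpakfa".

dukawa and gapafag both have last vowel 'a' yet inflect differently (dukawen, gapafaggak), so the last vowel is not what conditions the rule; whether the stem ends in a vowel or a consonant is.
"vavpakfa" ends in a vowel. The stems ending in a vowel (dukawa → dukawen, tetu → teten, romo → romen) drop the final letter and add -en.
The other pattern: stems ending in a consonant double the final consonant and add -ak.
So vavpakfa → vavpakfen.

vavpakfen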